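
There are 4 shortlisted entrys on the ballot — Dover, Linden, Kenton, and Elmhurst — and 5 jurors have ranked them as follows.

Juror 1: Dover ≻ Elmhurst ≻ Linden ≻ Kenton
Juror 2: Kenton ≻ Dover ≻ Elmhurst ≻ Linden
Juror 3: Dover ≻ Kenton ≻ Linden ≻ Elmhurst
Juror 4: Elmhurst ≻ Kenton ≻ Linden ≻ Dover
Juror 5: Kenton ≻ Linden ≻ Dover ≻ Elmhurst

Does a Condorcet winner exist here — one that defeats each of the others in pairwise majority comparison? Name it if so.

Head-to-head results (5 voters total):
Dover vs Linden: Dover wins 3–2.
Dover vs Kenton: Kenton wins 3–2.
Dover vs Elmhurst: Dover wins 4–1.
Linden vs Kenton: Kenton wins 4–1.
Linden vs Elmhurst: Elmhurst wins 3–2.
Kenton vs Elmhurst: Kenton wins 3–2.
Kenton beats each rival — Dover (3–2), Linden (4–1), Elmhurst (3–2) — so Kenton is the Condorcet winner.

Kenton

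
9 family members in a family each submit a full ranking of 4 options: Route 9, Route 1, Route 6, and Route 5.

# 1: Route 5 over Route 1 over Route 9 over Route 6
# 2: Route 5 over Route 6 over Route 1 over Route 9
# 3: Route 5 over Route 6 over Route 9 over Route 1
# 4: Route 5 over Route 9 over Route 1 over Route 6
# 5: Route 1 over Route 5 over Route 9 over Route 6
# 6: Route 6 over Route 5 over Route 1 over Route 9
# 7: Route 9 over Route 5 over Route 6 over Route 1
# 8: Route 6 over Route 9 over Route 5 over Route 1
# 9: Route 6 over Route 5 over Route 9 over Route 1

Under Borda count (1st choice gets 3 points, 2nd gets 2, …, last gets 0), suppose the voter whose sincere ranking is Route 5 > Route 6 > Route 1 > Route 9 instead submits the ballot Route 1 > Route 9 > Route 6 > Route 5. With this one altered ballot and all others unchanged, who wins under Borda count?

Borda totals with the altered ballot: Route 9 13, Route 1 10, Route 6 13, Route 5 18.
The winner is unchanged: still Route 5.

Route 5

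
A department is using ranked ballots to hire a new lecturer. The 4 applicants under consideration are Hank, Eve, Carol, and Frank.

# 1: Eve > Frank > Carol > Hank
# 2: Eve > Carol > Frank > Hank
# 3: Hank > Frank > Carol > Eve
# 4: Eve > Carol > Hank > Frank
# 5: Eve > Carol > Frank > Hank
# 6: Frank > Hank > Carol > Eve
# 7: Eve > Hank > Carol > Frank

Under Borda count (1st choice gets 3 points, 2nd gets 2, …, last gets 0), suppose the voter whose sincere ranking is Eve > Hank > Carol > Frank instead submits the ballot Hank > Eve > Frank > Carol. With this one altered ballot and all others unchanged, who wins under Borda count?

Borda totals with the altered ballot: Hank 9, Eve 14, Carol 9, Frank 10.
The winner is unchanged: still Eve.

Eve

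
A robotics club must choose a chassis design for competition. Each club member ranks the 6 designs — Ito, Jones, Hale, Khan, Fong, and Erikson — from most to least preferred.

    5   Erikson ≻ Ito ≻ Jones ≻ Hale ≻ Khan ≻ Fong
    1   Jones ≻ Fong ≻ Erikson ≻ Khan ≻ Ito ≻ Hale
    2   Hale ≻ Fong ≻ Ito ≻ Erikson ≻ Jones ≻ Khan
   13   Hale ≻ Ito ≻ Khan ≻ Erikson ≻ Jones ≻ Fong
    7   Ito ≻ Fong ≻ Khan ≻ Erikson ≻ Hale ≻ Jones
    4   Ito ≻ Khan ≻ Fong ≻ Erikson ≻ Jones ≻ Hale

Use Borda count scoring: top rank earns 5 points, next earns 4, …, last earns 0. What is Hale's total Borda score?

92

Borda scores:
  Ito: 5·4 + 1 + 2·3 + 13·4 + 7·5 + 4·5 = 134
  Jones: 5·3 + 5 + 2·1 + 13·1 + 7·0 + 4·1 = 39
  Hale: 5·2 + 0 + 2·5 + 13·5 + 7·1 + 4·0 = 92
  Khan: 5·1 + 2 + 2·0 + 13·3 + 7·3 + 4·4 = 83
  Fong: 5·0 + 4 + 2·4 + 13·0 + 7·4 + 4·3 = 52
  Erikson: 5·5 + 3 + 2·2 + 13·2 + 7·2 + 4·2 = 80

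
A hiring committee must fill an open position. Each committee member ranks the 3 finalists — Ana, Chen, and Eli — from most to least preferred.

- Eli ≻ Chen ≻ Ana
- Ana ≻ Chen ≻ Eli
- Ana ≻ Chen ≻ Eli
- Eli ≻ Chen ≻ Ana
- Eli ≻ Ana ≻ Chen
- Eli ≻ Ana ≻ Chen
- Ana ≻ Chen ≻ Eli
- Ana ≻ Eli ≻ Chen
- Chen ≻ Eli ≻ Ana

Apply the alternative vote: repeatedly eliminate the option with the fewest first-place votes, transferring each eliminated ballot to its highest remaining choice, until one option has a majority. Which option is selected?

Eli

Round 1: Ana 4, Eli 4, Chen 1. Chen has the fewest and is eliminated.
Round 2: Eli 5, Ana 4. Eli has a majority.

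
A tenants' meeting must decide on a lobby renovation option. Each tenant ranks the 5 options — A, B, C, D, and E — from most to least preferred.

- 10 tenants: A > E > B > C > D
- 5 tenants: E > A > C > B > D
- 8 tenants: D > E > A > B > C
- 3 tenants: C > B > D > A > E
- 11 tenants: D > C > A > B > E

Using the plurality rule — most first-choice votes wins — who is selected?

D

First-place vote totals:
  A: 10
  B: 0
  C: 3
  D: 19
  E: 5
D has the most first-place votes.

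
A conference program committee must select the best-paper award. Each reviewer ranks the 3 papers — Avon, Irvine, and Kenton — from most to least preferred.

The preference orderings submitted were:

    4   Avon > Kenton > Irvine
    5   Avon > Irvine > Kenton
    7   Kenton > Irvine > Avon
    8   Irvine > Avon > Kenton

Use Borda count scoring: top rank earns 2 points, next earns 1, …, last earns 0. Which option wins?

Borda scores:
  Avon: 4·2 + 5·2 + 7·0 + 8·1 = 26
  Irvine: 4·0 + 5·1 + 7·1 + 8·2 = 28
  Kenton: 4·1 + 5·0 + 7·2 + 8·0 = 18
Irvine has the highest total.

Irvine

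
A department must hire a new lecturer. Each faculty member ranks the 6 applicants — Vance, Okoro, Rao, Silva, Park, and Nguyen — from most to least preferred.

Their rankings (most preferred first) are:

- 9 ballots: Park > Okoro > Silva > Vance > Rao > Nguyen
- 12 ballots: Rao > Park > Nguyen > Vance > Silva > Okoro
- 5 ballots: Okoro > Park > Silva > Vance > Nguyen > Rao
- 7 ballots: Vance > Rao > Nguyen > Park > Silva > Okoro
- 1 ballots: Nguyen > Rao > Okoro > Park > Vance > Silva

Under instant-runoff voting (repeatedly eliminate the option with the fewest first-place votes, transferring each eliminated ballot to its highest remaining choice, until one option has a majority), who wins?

Round 1: Rao 12, Park 9, Vance 7, Okoro 5, Nguyen 1, Silva 0. Silva has the fewest and is eliminated.
Round 2: Rao 12, Park 9, Vance 7, Okoro 5, Nguyen 1. Nguyen has the fewest and is eliminated.
Round 3: Rao 13, Park 9, Vance 7, Okoro 5. Okoro has the fewest and is eliminated.
Round 4: Park 14, Rao 13, Vance 7. Vance has the fewest and is eliminated.
Round 5: Rao 20, Park 14. Rao has a majority.

Rao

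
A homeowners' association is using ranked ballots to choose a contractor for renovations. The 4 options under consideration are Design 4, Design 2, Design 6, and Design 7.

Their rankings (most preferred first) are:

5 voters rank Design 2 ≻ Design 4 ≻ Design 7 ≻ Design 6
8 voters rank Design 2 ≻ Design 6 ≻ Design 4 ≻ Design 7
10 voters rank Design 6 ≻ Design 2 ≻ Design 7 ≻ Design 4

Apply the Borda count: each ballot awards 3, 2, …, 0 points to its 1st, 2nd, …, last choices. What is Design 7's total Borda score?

15

Borda scores:
  Design 4: 5·2 + 8·1 + 10·0 = 18
  Design 2: 5·3 + 8·3 + 10·2 = 59
  Design 6: 5·0 + 8·2 + 10·3 = 46
  Design 7: 5·1 + 8·0 + 10·1 = 15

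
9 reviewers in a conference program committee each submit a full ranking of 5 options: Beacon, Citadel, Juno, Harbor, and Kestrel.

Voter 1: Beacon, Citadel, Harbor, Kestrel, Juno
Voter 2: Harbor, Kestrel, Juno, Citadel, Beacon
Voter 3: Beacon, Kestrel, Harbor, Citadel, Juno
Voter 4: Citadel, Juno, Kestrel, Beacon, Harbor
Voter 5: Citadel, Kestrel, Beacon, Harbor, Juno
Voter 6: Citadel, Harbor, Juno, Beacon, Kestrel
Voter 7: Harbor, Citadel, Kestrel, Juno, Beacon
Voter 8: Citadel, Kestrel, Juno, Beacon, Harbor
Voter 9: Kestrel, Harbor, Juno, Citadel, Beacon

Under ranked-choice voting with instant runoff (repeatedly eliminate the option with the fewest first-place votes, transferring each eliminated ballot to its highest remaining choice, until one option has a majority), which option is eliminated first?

Round 1: Citadel 4, Beacon 2, Harbor 2, Kestrel 1, Juno 0. Juno has the fewest and is eliminated.
Round 2: Citadel 4, Beacon 2, Harbor 2, Kestrel 1. Kestrel has the fewest and is eliminated.
Round 3: Citadel 4, Harbor 3, Beacon 2. Beacon has the fewest and is eliminated.
Round 4: Citadel 5, Harbor 4. Citadel has a majority.

Juno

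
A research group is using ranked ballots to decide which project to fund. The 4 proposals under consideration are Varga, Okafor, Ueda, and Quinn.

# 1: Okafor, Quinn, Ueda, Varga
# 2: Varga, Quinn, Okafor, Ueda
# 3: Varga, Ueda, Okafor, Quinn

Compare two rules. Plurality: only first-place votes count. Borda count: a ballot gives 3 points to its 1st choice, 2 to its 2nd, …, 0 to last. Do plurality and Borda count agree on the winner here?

Plurality first-place counts: Varga 2, Okafor 1, Ueda 0, Quinn 0 → Varga.
Borda totals: Varga 6, Okafor 5, Ueda 3, Quinn 4 → Varga.
The two rules agree on Varga.

Yes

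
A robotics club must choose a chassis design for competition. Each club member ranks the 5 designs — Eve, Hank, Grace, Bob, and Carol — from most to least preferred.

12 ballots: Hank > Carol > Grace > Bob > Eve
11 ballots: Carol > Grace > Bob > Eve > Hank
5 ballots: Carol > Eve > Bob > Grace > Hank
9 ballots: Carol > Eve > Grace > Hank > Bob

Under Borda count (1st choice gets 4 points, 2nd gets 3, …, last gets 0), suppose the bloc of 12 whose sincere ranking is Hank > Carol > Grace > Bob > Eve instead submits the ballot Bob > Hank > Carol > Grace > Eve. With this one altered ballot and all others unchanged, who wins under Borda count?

Carol

Borda totals with the altered ballot: Eve 53, Hank 45, Grace 68, Bob 80, Carol 124.
The winner is unchanged: still Carol.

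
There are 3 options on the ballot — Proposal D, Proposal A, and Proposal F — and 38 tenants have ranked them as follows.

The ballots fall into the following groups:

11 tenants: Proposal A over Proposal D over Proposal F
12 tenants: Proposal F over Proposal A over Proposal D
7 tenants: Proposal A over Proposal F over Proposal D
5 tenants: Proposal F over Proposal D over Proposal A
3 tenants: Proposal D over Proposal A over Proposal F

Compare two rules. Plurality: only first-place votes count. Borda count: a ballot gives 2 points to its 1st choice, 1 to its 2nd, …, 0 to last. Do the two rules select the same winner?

Yes

Plurality first-place counts: Proposal D 3, Proposal A 18, Proposal F 17 → Proposal A.
Borda totals: Proposal D 22, Proposal A 51, Proposal F 41 → Proposal A.
The two rules agree on Proposal A.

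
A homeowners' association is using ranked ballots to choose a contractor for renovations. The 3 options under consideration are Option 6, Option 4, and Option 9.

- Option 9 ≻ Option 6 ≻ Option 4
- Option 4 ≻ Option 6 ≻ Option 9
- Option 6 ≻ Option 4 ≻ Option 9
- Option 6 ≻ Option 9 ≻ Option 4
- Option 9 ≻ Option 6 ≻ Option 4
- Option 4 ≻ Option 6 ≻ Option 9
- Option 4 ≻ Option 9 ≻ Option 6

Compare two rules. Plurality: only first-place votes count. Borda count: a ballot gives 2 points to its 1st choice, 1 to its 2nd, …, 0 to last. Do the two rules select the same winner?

No

Plurality first-place counts: Option 6 2, Option 4 3, Option 9 2 → Option 4.
Borda totals: Option 6 8, Option 4 7, Option 9 6 → Option 6.
The two rules disagree: plurality picks Option 4, Borda picks Option 6.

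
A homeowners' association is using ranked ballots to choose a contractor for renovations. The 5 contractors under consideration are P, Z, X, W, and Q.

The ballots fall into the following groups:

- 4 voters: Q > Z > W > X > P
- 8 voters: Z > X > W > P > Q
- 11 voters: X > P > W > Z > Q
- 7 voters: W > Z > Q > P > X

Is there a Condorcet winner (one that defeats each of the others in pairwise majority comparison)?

Head-to-head results (30 voters total):
P vs Z: Z wins 19–11.
P vs X: X wins 23–7.
P vs W: W wins 19–11.
P vs Q: P wins 19–11.
Z vs X: Z wins 19–11.
Z vs W: W wins 18–12.
Z vs Q: Z wins 26–4.
X vs W: X wins 19–11.
X vs Q: X wins 19–11.
W vs Q: W wins 26–4.
No candidate beats all others: Z beats X beats W beats Z, a majority cycle.

No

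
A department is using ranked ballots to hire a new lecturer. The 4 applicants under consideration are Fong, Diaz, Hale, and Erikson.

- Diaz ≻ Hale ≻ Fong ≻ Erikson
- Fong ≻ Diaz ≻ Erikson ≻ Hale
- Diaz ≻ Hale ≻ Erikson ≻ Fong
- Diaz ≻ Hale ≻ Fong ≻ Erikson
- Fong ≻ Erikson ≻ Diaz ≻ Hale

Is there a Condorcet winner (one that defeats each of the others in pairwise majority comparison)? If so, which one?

Diaz

Head-to-head results (5 voters total):
Fong vs Diaz: Diaz wins 3–2.
Fong vs Hale: Hale wins 3–2.
Fong vs Erikson: Fong wins 4–1.
Diaz vs Hale: Diaz wins 5–0.
Diaz vs Erikson: Diaz wins 4–1.
Hale vs Erikson: Hale wins 3–2.
Diaz beats each rival — Fong (3–2), Hale (5–0), Erikson (4–1) — so Diaz is the Condorcet winner.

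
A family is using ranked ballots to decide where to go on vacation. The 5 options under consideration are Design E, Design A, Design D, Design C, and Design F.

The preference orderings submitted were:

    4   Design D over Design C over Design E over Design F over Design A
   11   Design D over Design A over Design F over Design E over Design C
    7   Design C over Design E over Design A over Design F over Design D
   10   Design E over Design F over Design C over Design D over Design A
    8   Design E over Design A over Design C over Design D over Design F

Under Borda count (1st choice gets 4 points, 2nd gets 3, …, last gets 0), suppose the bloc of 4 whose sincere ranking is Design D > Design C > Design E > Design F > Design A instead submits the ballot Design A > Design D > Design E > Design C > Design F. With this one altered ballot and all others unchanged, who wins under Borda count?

Borda totals with the altered ballot: Design E 112, Design A 87, Design D 74, Design C 68, Design F 59.
The winner is unchanged: still Design E.

Design E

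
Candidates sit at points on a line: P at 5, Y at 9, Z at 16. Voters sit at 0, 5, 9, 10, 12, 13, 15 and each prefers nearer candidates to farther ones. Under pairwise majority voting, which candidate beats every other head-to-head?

Y

With single-peaked preferences on a line, the Condorcet winner is the candidate closest to the median voter.
The median voter (position 10) is closest to Y at 9.
Check: Y vs P — voters closer to Y: 5 of 7.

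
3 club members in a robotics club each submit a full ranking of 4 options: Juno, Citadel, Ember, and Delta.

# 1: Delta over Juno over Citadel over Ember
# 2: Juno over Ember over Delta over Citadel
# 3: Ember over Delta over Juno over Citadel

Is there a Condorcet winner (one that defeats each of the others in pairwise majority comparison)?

No

Head-to-head results (3 voters total):
Juno vs Citadel: Juno wins 3–0.
Juno vs Ember: Juno wins 2–1.
Juno vs Delta: Delta wins 2–1.
Citadel vs Ember: Ember wins 2–1.
Citadel vs Delta: Delta wins 3–0.
Ember vs Delta: Ember wins 2–1.
No candidate beats all others: Juno beats Ember beats Delta beats Juno, a majority cycle.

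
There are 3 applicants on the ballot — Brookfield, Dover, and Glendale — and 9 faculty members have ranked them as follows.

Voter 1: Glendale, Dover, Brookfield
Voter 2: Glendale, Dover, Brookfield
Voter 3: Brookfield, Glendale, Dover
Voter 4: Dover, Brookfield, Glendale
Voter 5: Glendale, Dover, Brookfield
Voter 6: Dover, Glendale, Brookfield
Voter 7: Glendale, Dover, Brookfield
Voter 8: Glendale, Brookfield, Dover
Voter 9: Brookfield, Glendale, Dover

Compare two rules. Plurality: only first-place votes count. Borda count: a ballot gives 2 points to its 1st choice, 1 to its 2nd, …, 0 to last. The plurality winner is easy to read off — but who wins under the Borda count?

Plurality first-place counts: Brookfield 2, Dover 2, Glendale 5 → Glendale.
Borda totals: Brookfield 6, Dover 8, Glendale 13 → Glendale.

Glendale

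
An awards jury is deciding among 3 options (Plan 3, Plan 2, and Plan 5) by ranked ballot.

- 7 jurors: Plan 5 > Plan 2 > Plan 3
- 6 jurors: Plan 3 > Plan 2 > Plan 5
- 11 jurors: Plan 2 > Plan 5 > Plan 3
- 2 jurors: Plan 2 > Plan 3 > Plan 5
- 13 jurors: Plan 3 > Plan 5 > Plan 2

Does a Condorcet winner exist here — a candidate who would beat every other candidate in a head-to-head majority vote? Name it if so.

Head-to-head results (39 voters total):
Plan 3 vs Plan 2: Plan 2 wins 20–19.
Plan 3 vs Plan 5: Plan 3 wins 21–18.
Plan 2 vs Plan 5: Plan 5 wins 20–19.
No candidate beats all others: Plan 3 beats Plan 5 beats Plan 2 beats Plan 3, a majority cycle.

There is no Condorcet winner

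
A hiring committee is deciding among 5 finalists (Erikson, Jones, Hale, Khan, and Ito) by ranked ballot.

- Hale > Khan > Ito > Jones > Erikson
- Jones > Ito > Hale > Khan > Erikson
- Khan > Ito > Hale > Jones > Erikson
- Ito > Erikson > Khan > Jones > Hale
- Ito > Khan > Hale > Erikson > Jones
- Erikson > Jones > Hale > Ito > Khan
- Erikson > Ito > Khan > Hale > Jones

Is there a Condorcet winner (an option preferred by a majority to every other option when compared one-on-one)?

Head-to-head results (7 voters total):
Erikson vs Jones: Erikson wins 4–3.
Erikson vs Hale: Hale wins 4–3.
Erikson vs Khan: Khan wins 4–3.
Erikson vs Ito: Ito wins 5–2.
Jones vs Hale: Hale wins 4–3.
Jones vs Khan: Khan wins 5–2.
Jones vs Ito: Ito wins 5–2.
Hale vs Khan: Khan wins 4–3.
Hale vs Ito: Ito wins 5–2.
Khan vs Ito: Ito wins 5–2.
Ito beats each rival — Erikson (5–2), Jones (5–2), Hale (5–2), Khan (5–2) — so Ito is the Condorcet winner.

Yes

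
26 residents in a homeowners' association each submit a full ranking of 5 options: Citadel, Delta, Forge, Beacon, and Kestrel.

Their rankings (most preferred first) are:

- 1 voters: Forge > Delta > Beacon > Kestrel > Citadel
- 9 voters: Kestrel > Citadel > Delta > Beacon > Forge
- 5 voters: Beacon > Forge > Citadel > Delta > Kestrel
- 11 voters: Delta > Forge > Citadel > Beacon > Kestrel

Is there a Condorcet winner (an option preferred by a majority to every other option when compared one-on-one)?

No

Head-to-head results (26 voters total):
Citadel vs Delta: Citadel wins 14–12.
Citadel vs Forge: Forge wins 17–9.
Citadel vs Beacon: Citadel wins 20–6.
Citadel vs Kestrel: Citadel wins 16–10.
Delta vs Forge: Delta wins 20–6.
Delta vs Beacon: Delta wins 21–5.
Delta vs Kestrel: Delta wins 17–9.
Forge vs Beacon: Beacon wins 14–12.
Forge vs Kestrel: Forge wins 17–9.
Beacon vs Kestrel: Beacon wins 17–9.
No candidate beats all others: Citadel beats Delta beats Forge beats Citadel, a majority cycle.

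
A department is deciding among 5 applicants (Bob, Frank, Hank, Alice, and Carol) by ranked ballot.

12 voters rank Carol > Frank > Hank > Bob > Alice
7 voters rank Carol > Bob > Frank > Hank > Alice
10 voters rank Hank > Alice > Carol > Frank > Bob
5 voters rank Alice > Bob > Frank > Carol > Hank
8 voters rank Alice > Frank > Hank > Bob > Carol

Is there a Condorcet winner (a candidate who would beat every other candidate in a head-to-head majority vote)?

No

Head-to-head results (42 voters total):
Bob vs Frank: Frank wins 30–12.
Bob vs Hank: Hank wins 30–12.
Bob vs Alice: Alice wins 23–19.
Bob vs Carol: Carol wins 29–13.
Frank vs Hank: Frank wins 32–10.
Frank vs Alice: Alice wins 23–19.
Frank vs Carol: Carol wins 29–13.
Hank vs Alice: Hank wins 29–13.
Hank vs Carol: Carol wins 24–18.
Alice vs Carol: Alice wins 23–19.
No candidate beats all others: Frank beats Hank beats Alice beats Frank, a majority cycle.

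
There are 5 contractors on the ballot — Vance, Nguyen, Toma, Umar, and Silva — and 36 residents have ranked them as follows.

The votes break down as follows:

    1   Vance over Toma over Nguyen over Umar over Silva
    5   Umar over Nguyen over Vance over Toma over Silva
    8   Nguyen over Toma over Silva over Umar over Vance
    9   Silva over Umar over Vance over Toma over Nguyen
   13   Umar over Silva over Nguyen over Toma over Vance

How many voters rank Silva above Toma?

22

Ballots ranking Silva above Toma: 9+13 = 22.
Ballots ranking Toma above Silva: 1+5+8 = 14.
So 22 of 36 voters prefer Silva to Toma.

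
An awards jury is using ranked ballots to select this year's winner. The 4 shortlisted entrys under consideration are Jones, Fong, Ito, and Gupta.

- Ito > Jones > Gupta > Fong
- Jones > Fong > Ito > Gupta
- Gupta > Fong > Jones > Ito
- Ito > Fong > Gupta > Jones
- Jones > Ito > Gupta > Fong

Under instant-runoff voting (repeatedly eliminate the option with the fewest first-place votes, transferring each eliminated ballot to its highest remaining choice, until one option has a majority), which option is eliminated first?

Fong

Round 1: Jones 2, Ito 2, Gupta 1, Fong 0. Fong has the fewest and is eliminated.
Round 2: Jones 2, Ito 2, Gupta 1. Gupta has the fewest and is eliminated.
Round 3: Jones 3, Ito 2. Jones has a majority.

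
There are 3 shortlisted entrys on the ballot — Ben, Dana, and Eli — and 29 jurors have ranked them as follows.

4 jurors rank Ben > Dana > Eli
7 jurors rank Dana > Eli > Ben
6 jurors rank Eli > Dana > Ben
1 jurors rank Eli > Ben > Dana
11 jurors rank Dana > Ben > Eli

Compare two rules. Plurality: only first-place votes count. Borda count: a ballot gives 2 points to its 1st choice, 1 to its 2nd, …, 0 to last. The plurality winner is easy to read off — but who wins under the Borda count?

Plurality first-place counts: Ben 4, Dana 18, Eli 7 → Dana.
Borda totals: Ben 20, Dana 46, Eli 21 → Dana.

Dana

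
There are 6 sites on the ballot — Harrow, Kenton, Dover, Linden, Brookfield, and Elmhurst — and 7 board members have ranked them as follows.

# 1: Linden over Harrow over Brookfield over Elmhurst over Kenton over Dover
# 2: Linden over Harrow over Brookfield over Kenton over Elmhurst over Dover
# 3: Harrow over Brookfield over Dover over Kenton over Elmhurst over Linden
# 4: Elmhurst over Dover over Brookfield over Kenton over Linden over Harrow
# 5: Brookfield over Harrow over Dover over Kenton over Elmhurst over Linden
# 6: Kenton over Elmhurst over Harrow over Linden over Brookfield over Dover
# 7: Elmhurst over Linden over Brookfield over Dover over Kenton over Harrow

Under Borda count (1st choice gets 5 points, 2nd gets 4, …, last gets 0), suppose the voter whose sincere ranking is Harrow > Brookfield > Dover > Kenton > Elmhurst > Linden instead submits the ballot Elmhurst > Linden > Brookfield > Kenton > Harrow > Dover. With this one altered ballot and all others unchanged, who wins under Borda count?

Borda totals with the altered ballot: Harrow 16, Kenton 15, Dover 9, Linden 21, Brookfield 21, Elmhurst 23.
The switch changes the winner from Brookfield to Elmhurst.

Elmhurst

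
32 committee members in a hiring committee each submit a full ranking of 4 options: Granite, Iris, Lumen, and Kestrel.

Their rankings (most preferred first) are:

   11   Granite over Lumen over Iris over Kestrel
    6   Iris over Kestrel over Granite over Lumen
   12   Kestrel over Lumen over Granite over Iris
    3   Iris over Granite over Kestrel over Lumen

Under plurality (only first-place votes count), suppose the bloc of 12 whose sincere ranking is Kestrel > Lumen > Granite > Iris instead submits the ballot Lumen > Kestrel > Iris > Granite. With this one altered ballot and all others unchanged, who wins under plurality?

First-place totals with the altered ballot: Granite 11, Iris 9, Lumen 12, Kestrel 0.
The switch changes the winner from Kestrel to Lumen.

Lumen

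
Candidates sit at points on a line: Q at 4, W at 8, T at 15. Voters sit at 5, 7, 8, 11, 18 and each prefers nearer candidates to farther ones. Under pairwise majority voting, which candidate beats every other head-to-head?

With single-peaked preferences on a line, the Condorcet winner is the candidate closest to the median voter.
The median voter (position 8) is closest to W at 8.
Check: W vs T — voters closer to W: 4 of 5.

W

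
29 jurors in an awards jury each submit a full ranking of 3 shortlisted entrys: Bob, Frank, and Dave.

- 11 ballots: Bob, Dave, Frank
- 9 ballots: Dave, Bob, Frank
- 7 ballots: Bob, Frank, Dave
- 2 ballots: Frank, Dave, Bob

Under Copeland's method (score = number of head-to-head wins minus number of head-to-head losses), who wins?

Pairwise results:
  Bob vs Frank: Bob wins 27–2.
  Bob vs Dave: Bob wins 18–11.
  Frank vs Dave: Dave wins 20–9.
Copeland scores (wins − losses):
  Bob: 2 − 0 = 2
  Frank: 0 − 2 = -2
  Dave: 1 − 1 = 0
Bob has the best Copeland score.

Bob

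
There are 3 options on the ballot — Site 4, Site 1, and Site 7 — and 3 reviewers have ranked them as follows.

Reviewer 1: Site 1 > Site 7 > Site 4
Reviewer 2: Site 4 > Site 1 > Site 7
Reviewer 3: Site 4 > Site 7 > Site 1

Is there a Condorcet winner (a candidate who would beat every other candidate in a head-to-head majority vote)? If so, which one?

Head-to-head results (3 voters total):
Site 4 vs Site 1: Site 4 wins 2–1.
Site 4 vs Site 7: Site 4 wins 2–1.
Site 1 vs Site 7: Site 1 wins 2–1.
Site 4 beats each rival — Site 1 (2–1), Site 7 (2–1) — so Site 4 is the Condorcet winner.

Site 4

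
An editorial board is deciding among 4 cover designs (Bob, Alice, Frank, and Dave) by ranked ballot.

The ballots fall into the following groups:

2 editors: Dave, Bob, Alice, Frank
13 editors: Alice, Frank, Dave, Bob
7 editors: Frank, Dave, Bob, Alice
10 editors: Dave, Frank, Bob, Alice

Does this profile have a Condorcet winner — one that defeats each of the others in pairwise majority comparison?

Yes

Head-to-head results (32 voters total):
Bob vs Alice: Bob wins 19–13.
Bob vs Frank: Frank wins 30–2.
Bob vs Dave: Dave wins 32–0.
Alice vs Frank: Frank wins 17–15.
Alice vs Dave: Dave wins 19–13.
Frank vs Dave: Frank wins 20–12.
Frank beats each rival — Bob (30–2), Alice (17–15), Dave (20–12) — so Frank is the Condorcet winner.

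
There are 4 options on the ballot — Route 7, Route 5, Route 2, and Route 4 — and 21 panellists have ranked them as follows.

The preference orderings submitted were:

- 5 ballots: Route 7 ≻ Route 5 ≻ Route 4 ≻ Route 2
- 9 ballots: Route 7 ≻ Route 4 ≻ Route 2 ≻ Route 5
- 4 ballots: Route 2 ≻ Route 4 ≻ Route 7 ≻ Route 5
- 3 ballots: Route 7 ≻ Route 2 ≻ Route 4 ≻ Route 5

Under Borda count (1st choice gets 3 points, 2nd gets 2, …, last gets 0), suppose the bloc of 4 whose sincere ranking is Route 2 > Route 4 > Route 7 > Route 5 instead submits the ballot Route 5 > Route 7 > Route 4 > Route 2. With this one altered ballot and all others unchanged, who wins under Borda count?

Borda totals with the altered ballot: Route 7 59, Route 5 22, Route 2 15, Route 4 30.
The winner is unchanged: still Route 7.

Route 7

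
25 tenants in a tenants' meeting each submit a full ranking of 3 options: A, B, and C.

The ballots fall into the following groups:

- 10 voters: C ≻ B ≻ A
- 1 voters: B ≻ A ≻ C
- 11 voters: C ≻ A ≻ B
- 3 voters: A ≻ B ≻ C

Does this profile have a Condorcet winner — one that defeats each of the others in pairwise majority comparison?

Head-to-head results (25 voters total):
A vs B: A wins 14–11.
A vs C: C wins 21–4.
B vs C: C wins 21–4.
C beats each rival — A (21–4), B (21–4) — so C is the Condorcet winner.

Yes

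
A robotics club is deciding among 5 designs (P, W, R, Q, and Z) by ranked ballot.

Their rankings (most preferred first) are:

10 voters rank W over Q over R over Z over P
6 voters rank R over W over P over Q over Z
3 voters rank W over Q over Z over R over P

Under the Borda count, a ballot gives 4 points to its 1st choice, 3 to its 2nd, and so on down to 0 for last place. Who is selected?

W

Borda scores:
  P: 10·0 + 6·2 + 3·0 = 12
  W: 10·4 + 6·3 + 3·4 = 70
  R: 10·2 + 6·4 + 3·1 = 47
  Q: 10·3 + 6·1 + 3·3 = 45
  Z: 10·1 + 6·0 + 3·2 = 16
W has the highest total.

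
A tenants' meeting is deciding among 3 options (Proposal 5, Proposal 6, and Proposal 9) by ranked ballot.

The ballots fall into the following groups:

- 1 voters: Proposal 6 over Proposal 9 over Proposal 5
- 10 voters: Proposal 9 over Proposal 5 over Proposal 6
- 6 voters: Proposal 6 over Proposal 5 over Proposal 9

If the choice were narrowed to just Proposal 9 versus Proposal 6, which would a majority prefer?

Proposal 9

Ballots ranking Proposal 9 above Proposal 6: 10.
Ballots ranking Proposal 6 above Proposal 9: 1+6 = 7.
Proposal 9 wins the head-to-head, 10–7.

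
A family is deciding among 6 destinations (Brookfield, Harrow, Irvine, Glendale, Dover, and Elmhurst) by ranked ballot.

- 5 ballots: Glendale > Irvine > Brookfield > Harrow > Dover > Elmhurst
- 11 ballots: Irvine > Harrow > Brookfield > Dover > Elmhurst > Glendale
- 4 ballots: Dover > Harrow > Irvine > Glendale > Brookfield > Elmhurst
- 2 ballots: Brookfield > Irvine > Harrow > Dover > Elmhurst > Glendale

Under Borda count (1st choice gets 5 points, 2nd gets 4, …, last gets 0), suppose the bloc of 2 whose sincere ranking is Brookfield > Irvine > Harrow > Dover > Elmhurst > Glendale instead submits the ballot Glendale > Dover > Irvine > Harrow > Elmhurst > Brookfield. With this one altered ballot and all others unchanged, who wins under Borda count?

Irvine

Borda totals with the altered ballot: Brookfield 52, Harrow 74, Irvine 93, Glendale 43, Dover 55, Elmhurst 13.
The winner is unchanged: still Irvine.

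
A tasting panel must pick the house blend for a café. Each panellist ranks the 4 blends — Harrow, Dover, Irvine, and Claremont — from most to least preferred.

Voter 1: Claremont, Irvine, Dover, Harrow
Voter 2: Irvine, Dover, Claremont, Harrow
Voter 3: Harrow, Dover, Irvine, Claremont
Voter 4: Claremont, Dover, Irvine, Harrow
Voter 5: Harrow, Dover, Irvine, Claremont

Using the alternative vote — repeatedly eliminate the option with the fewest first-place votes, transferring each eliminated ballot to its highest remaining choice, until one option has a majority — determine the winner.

Claremont

Round 1: Harrow 2, Claremont 2, Irvine 1, Dover 0. Dover has the fewest and is eliminated.
Round 2: Harrow 2, Claremont 2, Irvine 1. Irvine has the fewest and is eliminated.
Round 3: Claremont 3, Harrow 2. Claremont has a majority.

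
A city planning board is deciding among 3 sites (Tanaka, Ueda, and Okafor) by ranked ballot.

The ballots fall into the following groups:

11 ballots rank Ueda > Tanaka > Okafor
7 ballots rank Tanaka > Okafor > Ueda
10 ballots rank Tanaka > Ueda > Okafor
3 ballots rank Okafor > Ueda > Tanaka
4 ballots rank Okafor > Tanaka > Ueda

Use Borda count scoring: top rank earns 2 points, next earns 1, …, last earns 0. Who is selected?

Borda scores:
  Tanaka: 11·1 + 7·2 + 10·2 + 3·0 + 4·1 = 49
  Ueda: 11·2 + 7·0 + 10·1 + 3·1 + 4·0 = 35
  Okafor: 11·0 + 7·1 + 10·0 + 3·2 + 4·2 = 21
Tanaka has the highest total.

Tanaka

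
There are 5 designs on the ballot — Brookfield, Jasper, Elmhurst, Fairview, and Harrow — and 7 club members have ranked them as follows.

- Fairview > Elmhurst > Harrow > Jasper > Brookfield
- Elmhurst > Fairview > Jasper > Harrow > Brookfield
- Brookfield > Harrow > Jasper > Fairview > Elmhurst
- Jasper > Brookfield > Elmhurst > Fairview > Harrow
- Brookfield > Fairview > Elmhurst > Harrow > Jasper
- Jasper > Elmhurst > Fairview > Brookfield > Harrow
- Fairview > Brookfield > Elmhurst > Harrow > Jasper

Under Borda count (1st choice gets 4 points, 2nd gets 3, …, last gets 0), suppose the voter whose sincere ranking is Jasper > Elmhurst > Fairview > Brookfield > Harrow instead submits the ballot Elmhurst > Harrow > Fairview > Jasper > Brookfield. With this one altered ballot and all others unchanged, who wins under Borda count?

Fairview

Borda totals with the altered ballot: Brookfield 14, Jasper 10, Elmhurst 17, Fairview 18, Harrow 11.
The winner is unchanged: still Fairview.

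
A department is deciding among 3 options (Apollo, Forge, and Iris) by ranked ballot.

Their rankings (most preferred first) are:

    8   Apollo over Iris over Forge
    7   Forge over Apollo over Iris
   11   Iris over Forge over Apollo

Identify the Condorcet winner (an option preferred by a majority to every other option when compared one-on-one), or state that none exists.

Head-to-head results (26 voters total):
Apollo vs Forge: Forge wins 18–8.
Apollo vs Iris: Apollo wins 15–11.
Forge vs Iris: Iris wins 19–7.
No candidate beats all others: Apollo beats Iris beats Forge beats Apollo, a majority cycle.

None — there is no Condorcet winner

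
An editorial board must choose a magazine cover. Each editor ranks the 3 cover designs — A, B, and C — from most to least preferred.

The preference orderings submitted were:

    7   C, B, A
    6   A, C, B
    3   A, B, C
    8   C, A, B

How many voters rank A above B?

17

Ballots ranking A above B: 6+3+8 = 17.
Ballots ranking B above A: 7.
So 17 of 24 voters prefer A to B.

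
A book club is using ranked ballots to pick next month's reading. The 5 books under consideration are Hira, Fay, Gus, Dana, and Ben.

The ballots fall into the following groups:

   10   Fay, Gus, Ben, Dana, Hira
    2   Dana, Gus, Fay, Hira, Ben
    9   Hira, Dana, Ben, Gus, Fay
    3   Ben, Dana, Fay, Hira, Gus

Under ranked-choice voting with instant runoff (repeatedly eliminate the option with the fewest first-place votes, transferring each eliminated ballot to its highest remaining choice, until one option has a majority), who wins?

Fay

Round 1: Fay 10, Hira 9, Ben 3, Dana 2, Gus 0. Gus has the fewest and is eliminated.
Round 2: Fay 10, Hira 9, Ben 3, Dana 2. Dana has the fewest and is eliminated.
Round 3: Fay 12, Hira 9, Ben 3. Ben has the fewest and is eliminated.
Round 4: Fay 15, Hira 9. Fay has a majority.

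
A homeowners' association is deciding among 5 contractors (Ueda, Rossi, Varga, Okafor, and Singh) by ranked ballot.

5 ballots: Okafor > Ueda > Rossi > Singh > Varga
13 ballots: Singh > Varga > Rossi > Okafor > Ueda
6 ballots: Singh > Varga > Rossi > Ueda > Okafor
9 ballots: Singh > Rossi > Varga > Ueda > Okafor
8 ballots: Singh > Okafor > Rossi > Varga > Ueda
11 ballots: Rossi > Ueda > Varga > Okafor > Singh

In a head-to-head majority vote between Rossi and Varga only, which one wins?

Ballots ranking Rossi above Varga: 5+9+8+11 = 33.
Ballots ranking Varga above Rossi: 13+6 = 19.
Rossi wins the head-to-head, 33–19.

Rossi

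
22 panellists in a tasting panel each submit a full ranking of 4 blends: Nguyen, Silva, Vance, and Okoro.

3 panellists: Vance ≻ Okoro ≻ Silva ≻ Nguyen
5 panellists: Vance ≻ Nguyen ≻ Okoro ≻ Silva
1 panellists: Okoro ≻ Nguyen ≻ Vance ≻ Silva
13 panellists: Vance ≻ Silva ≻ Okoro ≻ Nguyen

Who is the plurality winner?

Vance

First-place vote totals:
  Nguyen: 0
  Silva: 0
  Vance: 21
  Okoro: 1
Vance has the most first-place votes.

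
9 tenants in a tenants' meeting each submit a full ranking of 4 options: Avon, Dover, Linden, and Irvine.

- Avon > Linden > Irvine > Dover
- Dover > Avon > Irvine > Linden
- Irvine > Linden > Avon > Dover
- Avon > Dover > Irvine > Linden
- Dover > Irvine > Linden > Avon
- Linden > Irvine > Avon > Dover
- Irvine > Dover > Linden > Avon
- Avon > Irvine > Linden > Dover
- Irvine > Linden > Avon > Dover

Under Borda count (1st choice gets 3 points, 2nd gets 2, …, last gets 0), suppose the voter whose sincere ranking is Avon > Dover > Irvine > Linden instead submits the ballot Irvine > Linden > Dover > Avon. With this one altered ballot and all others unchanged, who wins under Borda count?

Borda totals with the altered ballot: Avon 11, Dover 9, Linden 14, Irvine 20.
The winner is unchanged: still Irvine.

Irvine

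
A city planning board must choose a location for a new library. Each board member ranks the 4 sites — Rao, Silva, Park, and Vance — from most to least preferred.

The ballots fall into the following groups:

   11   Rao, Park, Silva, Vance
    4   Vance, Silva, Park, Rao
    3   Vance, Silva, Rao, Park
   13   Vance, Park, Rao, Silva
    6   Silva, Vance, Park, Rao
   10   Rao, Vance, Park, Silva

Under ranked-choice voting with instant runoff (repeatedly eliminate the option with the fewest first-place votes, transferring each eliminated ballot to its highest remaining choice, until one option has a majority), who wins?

Vance

Round 1: Rao 21, Vance 20, Silva 6, Park 0. Park has the fewest and is eliminated.
Round 2: Rao 21, Vance 20, Silva 6. Silva has the fewest and is eliminated.
Round 3: Vance 26, Rao 21. Vance has a majority.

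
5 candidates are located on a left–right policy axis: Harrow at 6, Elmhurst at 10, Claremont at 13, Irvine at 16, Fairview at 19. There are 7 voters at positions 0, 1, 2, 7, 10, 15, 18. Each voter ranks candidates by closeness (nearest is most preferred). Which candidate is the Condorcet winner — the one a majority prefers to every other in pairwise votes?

Harrow

With single-peaked preferences on a line, the Condorcet winner is the candidate closest to the median voter.
The median voter (position 7) is closest to Harrow at 6.
Check: Harrow vs Fairview — voters closer to Harrow: 5 of 7.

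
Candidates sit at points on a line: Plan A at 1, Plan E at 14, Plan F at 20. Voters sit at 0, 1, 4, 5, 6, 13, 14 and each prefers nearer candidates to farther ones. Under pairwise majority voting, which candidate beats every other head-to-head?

Plan A

With single-peaked preferences on a line, the Condorcet winner is the candidate closest to the median voter.
The median voter (position 5) is closest to Plan A at 1.
Check: Plan A vs Plan F — voters closer to Plan A: 5 of 7.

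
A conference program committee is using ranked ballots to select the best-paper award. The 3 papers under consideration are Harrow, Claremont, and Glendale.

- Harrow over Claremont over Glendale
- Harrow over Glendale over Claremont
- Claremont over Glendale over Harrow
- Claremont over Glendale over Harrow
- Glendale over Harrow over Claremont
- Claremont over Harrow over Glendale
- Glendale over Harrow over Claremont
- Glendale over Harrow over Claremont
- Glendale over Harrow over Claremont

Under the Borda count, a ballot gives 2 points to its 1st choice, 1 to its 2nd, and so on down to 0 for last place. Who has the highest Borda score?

Glendale

Borda scores:
  Harrow: 2 + 2 + 0 + 0 + 1 + 1 + 1 + 1 + 1 = 9
  Claremont: 1 + 0 + 2 + 2 + 0 + 2 + 0 + 0 + 0 = 7
  Glendale: 0 + 1 + 1 + 1 + 2 + 0 + 2 + 2 + 2 = 11
Glendale has the highest total.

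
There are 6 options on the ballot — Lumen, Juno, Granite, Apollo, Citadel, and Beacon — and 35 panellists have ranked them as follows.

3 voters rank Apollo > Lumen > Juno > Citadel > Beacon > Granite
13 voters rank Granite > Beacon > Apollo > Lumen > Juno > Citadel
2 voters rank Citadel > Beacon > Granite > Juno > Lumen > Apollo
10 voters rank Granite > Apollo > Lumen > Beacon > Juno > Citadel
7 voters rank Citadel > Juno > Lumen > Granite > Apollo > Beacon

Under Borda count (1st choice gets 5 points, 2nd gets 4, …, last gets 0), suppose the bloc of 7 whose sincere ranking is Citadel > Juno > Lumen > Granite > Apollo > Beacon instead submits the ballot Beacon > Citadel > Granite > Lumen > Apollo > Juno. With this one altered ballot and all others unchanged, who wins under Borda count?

Borda totals with the altered ballot: Lumen 84, Juno 36, Granite 142, Apollo 101, Citadel 44, Beacon 118.
The winner is unchanged: still Granite.

Granite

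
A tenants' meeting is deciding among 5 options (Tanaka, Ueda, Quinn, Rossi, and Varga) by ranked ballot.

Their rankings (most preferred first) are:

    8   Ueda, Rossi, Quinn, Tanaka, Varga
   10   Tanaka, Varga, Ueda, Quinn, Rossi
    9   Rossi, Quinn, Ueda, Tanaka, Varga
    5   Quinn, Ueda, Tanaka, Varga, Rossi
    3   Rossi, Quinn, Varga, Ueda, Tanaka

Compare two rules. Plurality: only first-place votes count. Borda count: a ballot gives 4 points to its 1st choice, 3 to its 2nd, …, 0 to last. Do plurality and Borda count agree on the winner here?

Plurality first-place counts: Tanaka 10, Ueda 8, Quinn 5, Rossi 12, Varga 0 → Rossi.
Borda totals: Tanaka 67, Ueda 88, Quinn 82, Rossi 72, Varga 41 → Ueda.
The two rules disagree: plurality picks Rossi, Borda picks Ueda.

No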